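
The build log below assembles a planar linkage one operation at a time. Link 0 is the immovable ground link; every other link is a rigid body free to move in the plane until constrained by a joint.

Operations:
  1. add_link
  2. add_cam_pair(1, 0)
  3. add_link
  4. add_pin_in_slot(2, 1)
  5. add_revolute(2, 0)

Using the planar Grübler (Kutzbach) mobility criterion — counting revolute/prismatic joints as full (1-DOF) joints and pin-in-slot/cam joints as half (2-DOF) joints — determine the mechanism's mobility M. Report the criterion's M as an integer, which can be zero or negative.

M = 2

link 0 = ground. State L|J1|J2 = 1|0|0
+link1  2|0|0
C(1,0) f=2→J2  2|0|1
+link2  3|0|1
PS(2,1) f=2→J2  3|0|2
R(2,0) f=1→J1  3|1|2
M = 3(3−1)−2·1−2 = 6−2−2 = 2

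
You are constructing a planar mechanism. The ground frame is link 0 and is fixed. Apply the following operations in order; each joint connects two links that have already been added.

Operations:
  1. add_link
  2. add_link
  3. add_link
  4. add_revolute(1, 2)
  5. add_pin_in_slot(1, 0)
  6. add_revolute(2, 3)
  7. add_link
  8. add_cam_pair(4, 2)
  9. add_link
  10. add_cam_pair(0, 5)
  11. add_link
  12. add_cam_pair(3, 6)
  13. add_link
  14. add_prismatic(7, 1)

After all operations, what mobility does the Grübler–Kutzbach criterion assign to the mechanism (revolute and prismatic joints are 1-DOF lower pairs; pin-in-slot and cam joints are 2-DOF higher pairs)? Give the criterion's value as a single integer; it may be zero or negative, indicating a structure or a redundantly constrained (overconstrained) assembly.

link 0 = ground. State L|J1|J2 = 1|0|0
+link1  2|0|0
+link2  3|0|0
+link3  4|0|0
R(1,2) f=1→J1  4|1|0
PS(1,0) f=2→J2  4|1|1
R(2,3) f=1→J1  4|2|1
+link4  5|2|1
C(4,2) f=2→J2  5|2|2
+link5  6|2|2
C(0,5) f=2→J2  6|2|3
+link6  7|2|3
C(3,6) f=2→J2  7|2|4
+link7  8|2|4
P(7,1) f=1→J1  8|3|4
M = 3(8−1)−2·3−4 = 21−6−4 = 11

M = 11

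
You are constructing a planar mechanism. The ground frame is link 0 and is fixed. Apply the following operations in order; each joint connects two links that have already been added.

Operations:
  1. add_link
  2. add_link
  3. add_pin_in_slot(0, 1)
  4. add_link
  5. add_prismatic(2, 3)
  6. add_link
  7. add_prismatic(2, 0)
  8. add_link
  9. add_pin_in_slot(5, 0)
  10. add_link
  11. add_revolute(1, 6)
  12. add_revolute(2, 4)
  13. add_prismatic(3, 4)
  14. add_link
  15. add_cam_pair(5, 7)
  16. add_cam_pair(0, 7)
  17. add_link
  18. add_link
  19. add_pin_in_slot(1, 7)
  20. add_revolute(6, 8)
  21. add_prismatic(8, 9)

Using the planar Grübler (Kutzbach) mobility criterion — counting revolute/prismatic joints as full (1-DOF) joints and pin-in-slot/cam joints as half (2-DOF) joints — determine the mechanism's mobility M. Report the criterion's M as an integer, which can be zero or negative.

M = 8

[1;0;0] (link 0 is ground)
L+ [2;0;0]
L+ [3;0;0]
PS(0,1)∈J2 [3;0;1]
L+ [4;0;1]
P(2,3)∈J1 [4;1;1]
L+ [5;1;1]
P(2,0)∈J1 [5;2;1]
L+ [6;2;1]
PS(5,0)∈J2 [6;2;2]
L+ [7;2;2]
R(1,6)∈J1 [7;3;2]
R(2,4)∈J1 [7;4;2]
P(3,4)∈J1 [7;5;2]
L+ [8;5;2]
C(5,7)∈J2 [8;5;3]
C(0,7)∈J2 [8;5;4]
L+ [9;5;4]
L+ [10;5;4]
PS(1,7)∈J2 [10;5;5]
R(6,8)∈J1 [10;6;5]
P(8,9)∈J1 [10;7;5]
mobility = 27 − 14 − 5 = 8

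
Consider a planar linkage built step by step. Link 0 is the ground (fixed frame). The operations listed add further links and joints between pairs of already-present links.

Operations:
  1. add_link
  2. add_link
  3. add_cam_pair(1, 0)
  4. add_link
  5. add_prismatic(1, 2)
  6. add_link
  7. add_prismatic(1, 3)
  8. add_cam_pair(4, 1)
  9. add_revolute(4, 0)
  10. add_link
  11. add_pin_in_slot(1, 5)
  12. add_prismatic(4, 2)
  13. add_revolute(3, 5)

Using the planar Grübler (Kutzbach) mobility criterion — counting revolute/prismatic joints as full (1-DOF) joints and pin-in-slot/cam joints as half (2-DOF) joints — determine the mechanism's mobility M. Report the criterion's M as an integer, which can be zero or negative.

M = 2

L=1 J1=0 J2=0
add link → L=2 J1=0 J2=0
add link → L=3 J1=0 J2=0
C@1,0 dof=2 J2 → L=3 J1=0 J2=1
add link → L=4 J1=0 J2=1
P@1,2 dof=1 J1 → L=4 J1=1 J2=1
add link → L=5 J1=1 J2=1
P@1,3 dof=1 J1 → L=5 J1=2 J2=1
C@4,1 dof=2 J2 → L=5 J1=2 J2=2
R@4,0 dof=1 J1 → L=5 J1=3 J2=2
add link → L=6 J1=3 J2=2
PS@1,5 dof=2 J2 → L=6 J1=3 J2=3
P@4,2 dof=1 J1 → L=6 J1=4 J2=3
R@3,5 dof=1 J1 → L=6 J1=5 J2=3
M=3(L−1)−2J1−J2=3·5−2·5−3=2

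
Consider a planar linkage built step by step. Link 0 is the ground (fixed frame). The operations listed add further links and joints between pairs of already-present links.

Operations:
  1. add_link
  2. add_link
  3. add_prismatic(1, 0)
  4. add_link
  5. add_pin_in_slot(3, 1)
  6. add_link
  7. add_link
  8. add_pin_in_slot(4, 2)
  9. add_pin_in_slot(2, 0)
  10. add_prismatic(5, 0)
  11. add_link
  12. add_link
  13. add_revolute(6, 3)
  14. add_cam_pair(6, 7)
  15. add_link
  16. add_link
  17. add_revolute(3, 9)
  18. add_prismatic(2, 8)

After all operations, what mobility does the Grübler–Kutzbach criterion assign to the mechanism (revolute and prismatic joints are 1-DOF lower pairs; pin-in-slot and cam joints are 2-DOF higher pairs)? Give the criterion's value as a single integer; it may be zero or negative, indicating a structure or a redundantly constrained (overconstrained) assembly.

[1;0;0] (link 0 is ground)
L+ [2;0;0]
L+ [3;0;0]
P(1,0)∈J1 [3;1;0]
L+ [4;1;0]
PS(3,1)∈J2 [4;1;1]
L+ [5;1;1]
L+ [6;1;1]
PS(4,2)∈J2 [6;1;2]
PS(2,0)∈J2 [6;1;3]
P(5,0)∈J1 [6;2;3]
L+ [7;2;3]
L+ [8;2;3]
R(6,3)∈J1 [8;3;3]
C(6,7)∈J2 [8;3;4]
L+ [9;3;4]
L+ [10;3;4]
R(3,9)∈J1 [10;4;4]
P(2,8)∈J1 [10;5;4]
mobility = 27 − 10 − 4 = 13

M = 13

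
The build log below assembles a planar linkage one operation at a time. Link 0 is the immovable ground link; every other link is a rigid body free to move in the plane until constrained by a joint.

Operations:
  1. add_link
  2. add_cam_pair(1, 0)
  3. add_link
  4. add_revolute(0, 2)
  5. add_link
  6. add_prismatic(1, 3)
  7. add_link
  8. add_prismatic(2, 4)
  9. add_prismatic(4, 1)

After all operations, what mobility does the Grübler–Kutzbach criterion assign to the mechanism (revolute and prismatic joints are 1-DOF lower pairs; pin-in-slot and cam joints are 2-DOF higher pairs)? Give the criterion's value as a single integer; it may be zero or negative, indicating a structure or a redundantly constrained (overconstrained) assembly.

L=1 J1=0 J2=0
add link → L=2 J1=0 J2=0
C@1,0 dof=2 J2 → L=2 J1=0 J2=1
add link → L=3 J1=0 J2=1
R@0,2 dof=1 J1 → L=3 J1=1 J2=1
add link → L=4 J1=1 J2=1
P@1,3 dof=1 J1 → L=4 J1=2 J2=1
add link → L=5 J1=2 J2=1
P@2,4 dof=1 J1 → L=5 J1=3 J2=1
P@4,1 dof=1 J1 → L=5 J1=4 J2=1
M=3(L−1)−2J1−J2=3·4−2·4−1=3

M = 3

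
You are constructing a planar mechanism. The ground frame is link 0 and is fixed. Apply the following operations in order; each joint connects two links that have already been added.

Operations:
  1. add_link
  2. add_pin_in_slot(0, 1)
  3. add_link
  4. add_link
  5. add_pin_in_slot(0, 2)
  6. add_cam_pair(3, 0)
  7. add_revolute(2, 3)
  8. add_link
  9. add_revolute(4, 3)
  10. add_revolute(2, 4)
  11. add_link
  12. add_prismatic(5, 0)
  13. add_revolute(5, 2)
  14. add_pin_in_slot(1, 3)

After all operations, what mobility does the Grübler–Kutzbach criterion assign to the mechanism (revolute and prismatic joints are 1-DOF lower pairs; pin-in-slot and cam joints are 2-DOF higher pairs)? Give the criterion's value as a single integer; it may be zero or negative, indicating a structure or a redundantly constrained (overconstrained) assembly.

M = 1

[1;0;0] (link 0 is ground)
L+ [2;0;0]
PS(0,1)∈J2 [2;0;1]
L+ [3;0;1]
L+ [4;0;1]
PS(0,2)∈J2 [4;0;2]
C(3,0)∈J2 [4;0;3]
R(2,3)∈J1 [4;1;3]
L+ [5;1;3]
R(4,3)∈J1 [5;2;3]
R(2,4)∈J1 [5;3;3]
L+ [6;3;3]
P(5,0)∈J1 [6;4;3]
R(5,2)∈J1 [6;5;3]
PS(1,3)∈J2 [6;5;4]
mobility = 15 − 10 − 4 = 1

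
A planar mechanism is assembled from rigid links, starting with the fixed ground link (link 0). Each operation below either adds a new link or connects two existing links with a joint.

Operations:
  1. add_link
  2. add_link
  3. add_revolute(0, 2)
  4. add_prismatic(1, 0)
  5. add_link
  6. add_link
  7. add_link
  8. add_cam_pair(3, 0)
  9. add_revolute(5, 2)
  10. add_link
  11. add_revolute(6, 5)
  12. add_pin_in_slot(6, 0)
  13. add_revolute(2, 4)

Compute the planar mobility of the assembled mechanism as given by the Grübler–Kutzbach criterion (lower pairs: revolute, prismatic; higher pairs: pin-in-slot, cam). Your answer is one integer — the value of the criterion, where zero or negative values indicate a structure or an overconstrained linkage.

(L,J1,J2)=(1,0,0); link0 fixed
link1: (2,0,0)
link2: (3,0,0)
R 0-2 [J1]: (3,1,0)
P 1-0 [J1]: (3,2,0)
link3: (4,2,0)
link4: (5,2,0)
link5: (6,2,0)
C 3-0 [J2]: (6,2,1)
R 5-2 [J1]: (6,3,1)
link6: (7,3,1)
R 6-5 [J1]: (7,4,1)
PS 6-0 [J2]: (7,4,2)
R 2-4 [J1]: (7,5,2)
Grübler: 3·6 − 2·5 − 2 = 6

M = 6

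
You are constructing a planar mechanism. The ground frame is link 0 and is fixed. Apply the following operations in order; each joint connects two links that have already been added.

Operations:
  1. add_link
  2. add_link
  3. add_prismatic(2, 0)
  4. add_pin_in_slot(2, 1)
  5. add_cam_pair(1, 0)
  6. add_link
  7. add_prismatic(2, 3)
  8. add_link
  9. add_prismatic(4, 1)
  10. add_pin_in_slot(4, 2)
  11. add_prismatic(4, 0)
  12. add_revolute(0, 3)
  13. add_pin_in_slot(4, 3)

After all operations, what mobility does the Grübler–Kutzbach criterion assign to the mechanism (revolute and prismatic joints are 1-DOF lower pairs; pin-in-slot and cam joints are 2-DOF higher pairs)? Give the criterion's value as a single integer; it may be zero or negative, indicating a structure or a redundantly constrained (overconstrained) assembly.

[1;0;0] (link 0 is ground)
L+ [2;0;0]
L+ [3;0;0]
P(2,0)∈J1 [3;1;0]
PS(2,1)∈J2 [3;1;1]
C(1,0)∈J2 [3;1;2]
L+ [4;1;2]
P(2,3)∈J1 [4;2;2]
L+ [5;2;2]
P(4,1)∈J1 [5;3;2]
PS(4,2)∈J2 [5;3;3]
P(4,0)∈J1 [5;4;3]
R(0,3)∈J1 [5;5;3]
PS(4,3)∈J2 [5;5;4]
mobility = 12 − 10 − 4 = -2

M = -2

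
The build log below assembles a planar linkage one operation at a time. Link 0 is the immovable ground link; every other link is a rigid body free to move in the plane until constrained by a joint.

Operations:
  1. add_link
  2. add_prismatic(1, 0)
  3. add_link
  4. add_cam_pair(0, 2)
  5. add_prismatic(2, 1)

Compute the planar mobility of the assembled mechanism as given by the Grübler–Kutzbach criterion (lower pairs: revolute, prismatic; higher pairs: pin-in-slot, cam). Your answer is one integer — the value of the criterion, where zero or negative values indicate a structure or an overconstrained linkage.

M = 1

ground; <1,0,0>
#1 <2,0,0>
P:1↔0 J1 <2,1,0>
#2 <3,1,0>
C:0↔2 J2 <3,1,1>
P:2↔1 J1 <3,2,1>
3×2 − 2×2 − 1×1 = 1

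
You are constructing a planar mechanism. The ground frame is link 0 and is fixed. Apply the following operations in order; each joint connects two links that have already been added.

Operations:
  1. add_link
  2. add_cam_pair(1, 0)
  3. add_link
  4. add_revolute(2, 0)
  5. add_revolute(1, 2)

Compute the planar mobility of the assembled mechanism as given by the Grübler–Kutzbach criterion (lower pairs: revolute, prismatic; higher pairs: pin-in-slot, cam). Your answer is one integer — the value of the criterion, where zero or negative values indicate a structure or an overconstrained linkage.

M = 1

(L,J1,J2)=(1,0,0); link0 fixed
link1: (2,0,0)
C 1-0 [J2]: (2,0,1)
link2: (3,0,1)
R 2-0 [J1]: (3,1,1)
R 1-2 [J1]: (3,2,1)
Grübler: 3·2 − 2·2 − 1 = 1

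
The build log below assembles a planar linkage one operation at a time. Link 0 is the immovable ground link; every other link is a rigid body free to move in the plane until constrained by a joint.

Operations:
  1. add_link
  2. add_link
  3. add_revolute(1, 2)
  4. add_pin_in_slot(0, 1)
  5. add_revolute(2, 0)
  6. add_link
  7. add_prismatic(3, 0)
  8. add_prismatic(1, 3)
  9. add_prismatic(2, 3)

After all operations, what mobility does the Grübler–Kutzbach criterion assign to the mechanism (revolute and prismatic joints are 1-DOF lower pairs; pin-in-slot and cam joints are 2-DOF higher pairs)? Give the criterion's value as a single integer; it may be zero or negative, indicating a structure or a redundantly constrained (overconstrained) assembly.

L=1 J1=0 J2=0
add link → L=2 J1=0 J2=0
add link → L=3 J1=0 J2=0
R@1,2 dof=1 J1 → L=3 J1=1 J2=0
PS@0,1 dof=2 J2 → L=3 J1=1 J2=1
R@2,0 dof=1 J1 → L=3 J1=2 J2=1
add link → L=4 J1=2 J2=1
P@3,0 dof=1 J1 → L=4 J1=3 J2=1
P@1,3 dof=1 J1 → L=4 J1=4 J2=1
P@2,3 dof=1 J1 → L=4 J1=5 J2=1
M=3(L−1)−2J1−J2=3·3−2·5−1=-2

M = -2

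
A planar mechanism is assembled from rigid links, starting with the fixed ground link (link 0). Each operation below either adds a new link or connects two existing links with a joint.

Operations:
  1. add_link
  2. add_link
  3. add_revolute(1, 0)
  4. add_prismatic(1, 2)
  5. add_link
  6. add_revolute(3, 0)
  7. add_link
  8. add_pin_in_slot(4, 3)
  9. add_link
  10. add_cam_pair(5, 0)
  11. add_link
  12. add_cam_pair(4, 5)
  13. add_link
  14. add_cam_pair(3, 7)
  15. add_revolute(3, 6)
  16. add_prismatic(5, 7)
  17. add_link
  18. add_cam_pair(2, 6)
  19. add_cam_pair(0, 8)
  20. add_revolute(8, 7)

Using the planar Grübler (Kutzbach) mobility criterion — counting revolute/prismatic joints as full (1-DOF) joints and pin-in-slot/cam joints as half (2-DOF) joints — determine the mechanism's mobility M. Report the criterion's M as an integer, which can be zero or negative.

L=1 J1=0 J2=0
add link → L=2 J1=0 J2=0
add link → L=3 J1=0 J2=0
R@1,0 dof=1 J1 → L=3 J1=1 J2=0
P@1,2 dof=1 J1 → L=3 J1=2 J2=0
add link → L=4 J1=2 J2=0
R@3,0 dof=1 J1 → L=4 J1=3 J2=0
add link → L=5 J1=3 J2=0
PS@4,3 dof=2 J2 → L=5 J1=3 J2=1
add link → L=6 J1=3 J2=1
C@5,0 dof=2 J2 → L=6 J1=3 J2=2
add link → L=7 J1=3 J2=2
C@4,5 dof=2 J2 → L=7 J1=3 J2=3
add link → L=8 J1=3 J2=3
C@3,7 dof=2 J2 → L=8 J1=3 J2=4
R@3,6 dof=1 J1 → L=8 J1=4 J2=4
P@5,7 dof=1 J1 → L=8 J1=5 J2=4
add link → L=9 J1=5 J2=4
C@2,6 dof=2 J2 → L=9 J1=5 J2=5
C@0,8 dof=2 J2 → L=9 J1=5 J2=6
R@8,7 dof=1 J1 → L=9 J1=6 J2=6
M=3(L−1)−2J1−J2=3·8−2·6−6=6

M = 6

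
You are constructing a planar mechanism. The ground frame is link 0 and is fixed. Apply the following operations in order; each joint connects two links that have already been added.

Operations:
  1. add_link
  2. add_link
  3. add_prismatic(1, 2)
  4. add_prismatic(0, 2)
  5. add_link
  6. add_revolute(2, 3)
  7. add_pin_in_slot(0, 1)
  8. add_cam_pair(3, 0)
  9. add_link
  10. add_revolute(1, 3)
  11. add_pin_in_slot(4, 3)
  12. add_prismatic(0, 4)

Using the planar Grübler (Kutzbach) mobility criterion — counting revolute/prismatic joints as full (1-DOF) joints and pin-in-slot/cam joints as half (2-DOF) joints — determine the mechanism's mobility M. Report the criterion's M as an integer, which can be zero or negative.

ground; <1,0,0>
#1 <2,0,0>
#2 <3,0,0>
P:1↔2 J1 <3,1,0>
P:0↔2 J1 <3,2,0>
#3 <4,2,0>
R:2↔3 J1 <4,3,0>
PS:0↔1 J2 <4,3,1>
C:3↔0 J2 <4,3,2>
#4 <5,3,2>
R:1↔3 J1 <5,4,2>
PS:4↔3 J2 <5,4,3>
P:0↔4 J1 <5,5,3>
3×4 − 2×5 − 1×3 = -1

M = -1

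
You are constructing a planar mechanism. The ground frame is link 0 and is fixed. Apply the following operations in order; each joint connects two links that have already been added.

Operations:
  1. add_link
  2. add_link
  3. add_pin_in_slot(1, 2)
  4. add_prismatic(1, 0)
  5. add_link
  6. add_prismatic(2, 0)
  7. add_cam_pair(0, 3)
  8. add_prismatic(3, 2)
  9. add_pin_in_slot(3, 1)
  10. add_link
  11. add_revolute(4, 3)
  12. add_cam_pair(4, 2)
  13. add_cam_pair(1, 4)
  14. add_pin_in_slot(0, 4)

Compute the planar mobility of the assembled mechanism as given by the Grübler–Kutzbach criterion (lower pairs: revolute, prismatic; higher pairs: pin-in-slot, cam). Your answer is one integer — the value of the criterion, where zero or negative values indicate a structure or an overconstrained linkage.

M = -2

[1;0;0] (link 0 is ground)
L+ [2;0;0]
L+ [3;0;0]
PS(1,2)∈J2 [3;0;1]
P(1,0)∈J1 [3;1;1]
L+ [4;1;1]
P(2,0)∈J1 [4;2;1]
C(0,3)∈J2 [4;2;2]
P(3,2)∈J1 [4;3;2]
PS(3,1)∈J2 [4;3;3]
L+ [5;3;3]
R(4,3)∈J1 [5;4;3]
C(4,2)∈J2 [5;4;4]
C(1,4)∈J2 [5;4;5]
PS(0,4)∈J2 [5;4;6]
mobility = 12 − 8 − 6 = -2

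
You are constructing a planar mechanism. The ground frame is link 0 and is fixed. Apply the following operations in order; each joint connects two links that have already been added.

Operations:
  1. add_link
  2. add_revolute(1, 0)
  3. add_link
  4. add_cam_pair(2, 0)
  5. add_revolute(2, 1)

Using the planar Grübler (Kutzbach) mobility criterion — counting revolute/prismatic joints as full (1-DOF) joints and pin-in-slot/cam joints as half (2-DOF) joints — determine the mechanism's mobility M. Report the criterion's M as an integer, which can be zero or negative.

M = 1

ground; <1,0,0>
#1 <2,0,0>
R:1↔0 J1 <2,1,0>
#2 <3,1,0>
C:2↔0 J2 <3,1,1>
R:2↔1 J1 <3,2,1>
3×2 − 2×2 − 1×1 = 1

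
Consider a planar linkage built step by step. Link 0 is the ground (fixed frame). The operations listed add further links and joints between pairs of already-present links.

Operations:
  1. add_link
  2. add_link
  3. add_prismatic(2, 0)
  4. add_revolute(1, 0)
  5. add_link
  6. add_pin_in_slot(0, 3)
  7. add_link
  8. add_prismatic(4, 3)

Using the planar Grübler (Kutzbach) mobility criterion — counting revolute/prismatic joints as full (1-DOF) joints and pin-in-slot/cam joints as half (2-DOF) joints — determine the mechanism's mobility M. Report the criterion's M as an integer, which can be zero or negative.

link 0 = ground. State L|J1|J2 = 1|0|0
+link1  2|0|0
+link2  3|0|0
P(2,0) f=1→J1  3|1|0
R(1,0) f=1→J1  3|2|0
+link3  4|2|0
PS(0,3) f=2→J2  4|2|1
+link4  5|2|1
P(4,3) f=1→J1  5|3|1
M = 3(5−1)−2·3−1 = 12−6−1 = 5

M = 5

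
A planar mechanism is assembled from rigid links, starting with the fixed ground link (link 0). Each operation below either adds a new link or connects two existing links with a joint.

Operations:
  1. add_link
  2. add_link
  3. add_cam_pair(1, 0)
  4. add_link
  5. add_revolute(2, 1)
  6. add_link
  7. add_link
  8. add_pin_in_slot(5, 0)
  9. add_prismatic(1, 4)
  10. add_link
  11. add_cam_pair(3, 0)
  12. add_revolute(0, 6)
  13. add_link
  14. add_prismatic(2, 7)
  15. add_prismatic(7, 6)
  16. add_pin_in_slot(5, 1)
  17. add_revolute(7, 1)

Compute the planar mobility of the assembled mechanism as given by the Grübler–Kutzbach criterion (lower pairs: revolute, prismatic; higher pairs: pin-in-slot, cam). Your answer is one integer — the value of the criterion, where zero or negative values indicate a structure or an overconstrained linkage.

L=1 J1=0 J2=0
add link → L=2 J1=0 J2=0
add link → L=3 J1=0 J2=0
C@1,0 dof=2 J2 → L=3 J1=0 J2=1
add link → L=4 J1=0 J2=1
R@2,1 dof=1 J1 → L=4 J1=1 J2=1
add link → L=5 J1=1 J2=1
add link → L=6 J1=1 J2=1
PS@5,0 dof=2 J2 → L=6 J1=1 J2=2
P@1,4 dof=1 J1 → L=6 J1=2 J2=2
add link → L=7 J1=2 J2=2
C@3,0 dof=2 J2 → L=7 J1=2 J2=3
R@0,6 dof=1 J1 → L=7 J1=3 J2=3
add link → L=8 J1=3 J2=3
P@2,7 dof=1 J1 → L=8 J1=4 J2=3
P@7,6 dof=1 J1 → L=8 J1=5 J2=3
PS@5,1 dof=2 J2 → L=8 J1=5 J2=4
R@7,1 dof=1 J1 → L=8 J1=6 J2=4
M=3(L−1)−2J1−J2=3·7−2·6−4=5

M = 5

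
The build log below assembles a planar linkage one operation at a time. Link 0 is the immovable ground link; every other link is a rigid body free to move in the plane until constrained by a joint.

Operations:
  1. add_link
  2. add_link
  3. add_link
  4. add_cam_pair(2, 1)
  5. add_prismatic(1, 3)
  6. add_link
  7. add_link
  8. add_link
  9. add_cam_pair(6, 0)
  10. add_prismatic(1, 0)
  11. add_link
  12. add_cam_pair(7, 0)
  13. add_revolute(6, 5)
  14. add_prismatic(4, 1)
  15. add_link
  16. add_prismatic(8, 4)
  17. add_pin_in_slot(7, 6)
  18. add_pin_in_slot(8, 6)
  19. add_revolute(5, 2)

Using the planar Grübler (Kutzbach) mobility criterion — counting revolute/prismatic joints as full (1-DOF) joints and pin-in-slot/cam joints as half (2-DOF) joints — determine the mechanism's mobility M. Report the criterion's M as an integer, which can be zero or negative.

link 0 = ground. State L|J1|J2 = 1|0|0
+link1  2|0|0
+link2  3|0|0
+link3  4|0|0
C(2,1) f=2→J2  4|0|1
P(1,3) f=1→J1  4|1|1
+link4  5|1|1
+link5  6|1|1
+link6  7|1|1
C(6,0) f=2→J2  7|1|2
P(1,0) f=1→J1  7|2|2
+link7  8|2|2
C(7,0) f=2→J2  8|2|3
R(6,5) f=1→J1  8|3|3
P(4,1) f=1→J1  8|4|3
+link8  9|4|3
P(8,4) f=1→J1  9|5|3
PS(7,6) f=2→J2  9|5|4
PS(8,6) f=2→J2  9|5|5
R(5,2) f=1→J1  9|6|5
M = 3(9−1)−2·6−5 = 24−12−5 = 7

M = 7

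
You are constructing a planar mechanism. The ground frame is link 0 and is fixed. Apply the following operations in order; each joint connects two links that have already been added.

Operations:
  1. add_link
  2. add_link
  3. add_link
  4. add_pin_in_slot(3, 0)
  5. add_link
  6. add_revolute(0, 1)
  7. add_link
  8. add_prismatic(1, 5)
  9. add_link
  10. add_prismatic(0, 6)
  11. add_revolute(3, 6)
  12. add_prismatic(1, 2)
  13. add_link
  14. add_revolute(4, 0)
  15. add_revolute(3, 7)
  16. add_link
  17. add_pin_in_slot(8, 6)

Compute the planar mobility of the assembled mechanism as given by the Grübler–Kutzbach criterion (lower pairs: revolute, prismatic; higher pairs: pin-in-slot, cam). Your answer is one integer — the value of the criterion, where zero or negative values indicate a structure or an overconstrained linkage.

M = 8

link 0 = ground. State L|J1|J2 = 1|0|0
+link1  2|0|0
+link2  3|0|0
+link3  4|0|0
PS(3,0) f=2→J2  4|0|1
+link4  5|0|1
R(0,1) f=1→J1  5|1|1
+link5  6|1|1
P(1,5) f=1→J1  6|2|1
+link6  7|2|1
P(0,6) f=1→J1  7|3|1
R(3,6) f=1→J1  7|4|1
P(1,2) f=1→J1  7|5|1
+link7  8|5|1
R(4,0) f=1→J1  8|6|1
R(3,7) f=1→J1  8|7|1
+link8  9|7|1
PS(8,6) f=2→J2  9|7|2
M = 3(9−1)−2·7−2 = 24−14−2 = 8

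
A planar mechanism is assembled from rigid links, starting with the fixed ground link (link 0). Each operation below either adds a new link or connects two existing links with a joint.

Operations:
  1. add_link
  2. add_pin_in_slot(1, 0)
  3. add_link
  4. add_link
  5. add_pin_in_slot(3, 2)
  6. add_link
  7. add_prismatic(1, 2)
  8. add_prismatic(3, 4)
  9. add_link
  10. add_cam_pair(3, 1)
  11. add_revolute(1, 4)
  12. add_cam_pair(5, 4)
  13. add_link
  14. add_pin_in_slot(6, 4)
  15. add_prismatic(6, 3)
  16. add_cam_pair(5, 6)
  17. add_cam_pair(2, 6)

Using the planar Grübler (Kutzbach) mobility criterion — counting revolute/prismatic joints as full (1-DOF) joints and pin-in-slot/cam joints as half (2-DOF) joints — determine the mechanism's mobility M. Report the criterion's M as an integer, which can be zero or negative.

[1;0;0] (link 0 is ground)
L+ [2;0;0]
PS(1,0)∈J2 [2;0;1]
L+ [3;0;1]
L+ [4;0;1]
PS(3,2)∈J2 [4;0;2]
L+ [5;0;2]
P(1,2)∈J1 [5;1;2]
P(3,4)∈J1 [5;2;2]
L+ [6;2;2]
C(3,1)∈J2 [6;2;3]
R(1,4)∈J1 [6;3;3]
C(5,4)∈J2 [6;3;4]
L+ [7;3;4]
PS(6,4)∈J2 [7;3;5]
P(6,3)∈J1 [7;4;5]
C(5,6)∈J2 [7;4;6]
C(2,6)∈J2 [7;4;7]
mobility = 18 − 8 − 7 = 3

M = 3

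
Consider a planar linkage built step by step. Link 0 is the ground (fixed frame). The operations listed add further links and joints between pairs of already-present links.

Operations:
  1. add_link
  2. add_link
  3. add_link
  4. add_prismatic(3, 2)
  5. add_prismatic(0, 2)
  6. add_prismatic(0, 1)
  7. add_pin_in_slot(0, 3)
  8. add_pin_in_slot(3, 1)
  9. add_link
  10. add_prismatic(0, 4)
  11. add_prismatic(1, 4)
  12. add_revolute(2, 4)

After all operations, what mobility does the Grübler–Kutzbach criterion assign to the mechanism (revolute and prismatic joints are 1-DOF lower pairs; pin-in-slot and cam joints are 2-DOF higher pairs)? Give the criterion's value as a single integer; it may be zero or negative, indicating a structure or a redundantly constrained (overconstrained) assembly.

(L,J1,J2)=(1,0,0); link0 fixed
link1: (2,0,0)
link2: (3,0,0)
link3: (4,0,0)
P 3-2 [J1]: (4,1,0)
P 0-2 [J1]: (4,2,0)
P 0-1 [J1]: (4,3,0)
PS 0-3 [J2]: (4,3,1)
PS 3-1 [J2]: (4,3,2)
link4: (5,3,2)
P 0-4 [J1]: (5,4,2)
P 1-4 [J1]: (5,5,2)
R 2-4 [J1]: (5,6,2)
Grübler: 3·4 − 2·6 − 2 = -2

M = -2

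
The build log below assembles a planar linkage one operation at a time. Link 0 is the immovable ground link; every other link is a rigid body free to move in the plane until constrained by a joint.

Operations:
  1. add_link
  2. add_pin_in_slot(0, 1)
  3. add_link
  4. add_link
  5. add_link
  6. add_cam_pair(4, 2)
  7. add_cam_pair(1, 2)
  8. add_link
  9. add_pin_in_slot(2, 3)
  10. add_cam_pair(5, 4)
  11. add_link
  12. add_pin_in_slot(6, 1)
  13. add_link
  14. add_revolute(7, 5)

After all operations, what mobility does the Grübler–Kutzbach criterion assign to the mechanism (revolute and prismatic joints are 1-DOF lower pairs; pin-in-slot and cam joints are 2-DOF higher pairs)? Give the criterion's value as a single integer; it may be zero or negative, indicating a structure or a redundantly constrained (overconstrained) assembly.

(L,J1,J2)=(1,0,0); link0 fixed
link1: (2,0,0)
PS 0-1 [J2]: (2,0,1)
link2: (3,0,1)
link3: (4,0,1)
link4: (5,0,1)
C 4-2 [J2]: (5,0,2)
C 1-2 [J2]: (5,0,3)
link5: (6,0,3)
PS 2-3 [J2]: (6,0,4)
C 5-4 [J2]: (6,0,5)
link6: (7,0,5)
PS 6-1 [J2]: (7,0,6)
link7: (8,0,6)
R 7-5 [J1]: (8,1,6)
Grübler: 3·7 − 2·1 − 6 = 13

M = 13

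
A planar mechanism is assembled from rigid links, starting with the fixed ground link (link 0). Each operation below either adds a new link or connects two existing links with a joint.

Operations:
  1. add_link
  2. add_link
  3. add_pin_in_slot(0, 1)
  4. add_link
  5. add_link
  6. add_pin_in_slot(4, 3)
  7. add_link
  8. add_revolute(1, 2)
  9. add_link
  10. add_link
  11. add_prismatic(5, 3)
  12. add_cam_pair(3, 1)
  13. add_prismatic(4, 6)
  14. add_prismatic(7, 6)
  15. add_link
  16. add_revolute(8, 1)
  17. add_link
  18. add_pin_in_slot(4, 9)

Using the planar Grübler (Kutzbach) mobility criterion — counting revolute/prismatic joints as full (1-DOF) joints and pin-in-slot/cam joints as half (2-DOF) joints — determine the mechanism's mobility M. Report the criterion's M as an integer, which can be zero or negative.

[1;0;0] (link 0 is ground)
L+ [2;0;0]
L+ [3;0;0]
PS(0,1)∈J2 [3;0;1]
L+ [4;0;1]
L+ [5;0;1]
PS(4,3)∈J2 [5;0;2]
L+ [6;0;2]
R(1,2)∈J1 [6;1;2]
L+ [7;1;2]
L+ [8;1;2]
P(5,3)∈J1 [8;2;2]
C(3,1)∈J2 [8;2;3]
P(4,6)∈J1 [8;3;3]
P(7,6)∈J1 [8;4;3]
L+ [9;4;3]
R(8,1)∈J1 [9;5;3]
L+ [10;5;3]
PS(4,9)∈J2 [10;5;4]
mobility = 27 − 10 − 4 = 13

M = 13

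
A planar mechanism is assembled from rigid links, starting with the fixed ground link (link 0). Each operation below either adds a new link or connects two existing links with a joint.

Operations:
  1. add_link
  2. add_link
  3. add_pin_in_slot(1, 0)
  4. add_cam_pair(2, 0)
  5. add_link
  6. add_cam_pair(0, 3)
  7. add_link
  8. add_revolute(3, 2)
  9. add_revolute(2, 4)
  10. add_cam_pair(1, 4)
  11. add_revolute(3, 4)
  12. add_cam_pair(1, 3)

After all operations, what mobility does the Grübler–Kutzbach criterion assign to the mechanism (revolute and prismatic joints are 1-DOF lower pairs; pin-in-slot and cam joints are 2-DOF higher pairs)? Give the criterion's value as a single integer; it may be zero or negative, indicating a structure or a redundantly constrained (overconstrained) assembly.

(L,J1,J2)=(1,0,0); link0 fixed
link1: (2,0,0)
link2: (3,0,0)
PS 1-0 [J2]: (3,0,1)
C 2-0 [J2]: (3,0,2)
link3: (4,0,2)
C 0-3 [J2]: (4,0,3)
link4: (5,0,3)
R 3-2 [J1]: (5,1,3)
R 2-4 [J1]: (5,2,3)
C 1-4 [J2]: (5,2,4)
R 3-4 [J1]: (5,3,4)
C 1-3 [J2]: (5,3,5)
Grübler: 3·4 − 2·3 − 5 = 1

M = 1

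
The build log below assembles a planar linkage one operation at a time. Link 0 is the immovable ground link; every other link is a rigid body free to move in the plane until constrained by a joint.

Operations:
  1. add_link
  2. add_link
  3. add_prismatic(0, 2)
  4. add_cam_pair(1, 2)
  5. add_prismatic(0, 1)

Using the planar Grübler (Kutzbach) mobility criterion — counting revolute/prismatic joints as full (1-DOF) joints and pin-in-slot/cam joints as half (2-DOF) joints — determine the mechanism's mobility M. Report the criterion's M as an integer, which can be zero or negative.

ground; <1,0,0>
#1 <2,0,0>
#2 <3,0,0>
P:0↔2 J1 <3,1,0>
C:1↔2 J2 <3,1,1>
P:0↔1 J1 <3,2,1>
3×2 − 2×2 − 1×1 = 1

M = 1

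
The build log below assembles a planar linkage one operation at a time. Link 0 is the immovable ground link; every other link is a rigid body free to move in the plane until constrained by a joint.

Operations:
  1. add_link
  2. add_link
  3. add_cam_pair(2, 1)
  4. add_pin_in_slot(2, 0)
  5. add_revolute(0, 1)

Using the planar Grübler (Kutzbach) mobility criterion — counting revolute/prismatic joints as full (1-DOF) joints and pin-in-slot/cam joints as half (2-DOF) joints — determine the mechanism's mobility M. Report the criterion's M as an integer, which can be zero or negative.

M = 2

L=1 J1=0 J2=0
add link → L=2 J1=0 J2=0
add link → L=3 J1=0 J2=0
C@2,1 dof=2 J2 → L=3 J1=0 J2=1
PS@2,0 dof=2 J2 → L=3 J1=0 J2=2
R@0,1 dof=1 J1 → L=3 J1=1 J2=2
M=3(L−1)−2J1−J2=3·2−2·1−2=2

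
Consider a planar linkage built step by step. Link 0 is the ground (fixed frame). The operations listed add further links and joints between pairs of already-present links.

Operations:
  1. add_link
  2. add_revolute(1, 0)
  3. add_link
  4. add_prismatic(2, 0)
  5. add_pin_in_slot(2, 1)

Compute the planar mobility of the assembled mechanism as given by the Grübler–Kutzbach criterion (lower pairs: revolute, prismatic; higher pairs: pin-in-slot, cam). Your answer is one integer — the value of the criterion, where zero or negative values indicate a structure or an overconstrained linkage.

M = 1

[1;0;0] (link 0 is ground)
L+ [2;0;0]
R(1,0)∈J1 [2;1;0]
L+ [3;1;0]
P(2,0)∈J1 [3;2;0]
PS(2,1)∈J2 [3;2;1]
mobility = 6 − 4 − 1 = 1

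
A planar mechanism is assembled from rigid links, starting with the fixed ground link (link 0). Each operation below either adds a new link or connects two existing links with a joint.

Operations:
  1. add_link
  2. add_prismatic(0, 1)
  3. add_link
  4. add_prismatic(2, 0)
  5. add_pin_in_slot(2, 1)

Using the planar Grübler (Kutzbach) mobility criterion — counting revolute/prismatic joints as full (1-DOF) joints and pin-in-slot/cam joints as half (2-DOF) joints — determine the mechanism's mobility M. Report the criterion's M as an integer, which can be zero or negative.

ground; <1,0,0>
#1 <2,0,0>
P:0↔1 J1 <2,1,0>
#2 <3,1,0>
P:2↔0 J1 <3,2,0>
PS:2↔1 J2 <3,2,1>
3×2 − 2×2 − 1×1 = 1

M = 1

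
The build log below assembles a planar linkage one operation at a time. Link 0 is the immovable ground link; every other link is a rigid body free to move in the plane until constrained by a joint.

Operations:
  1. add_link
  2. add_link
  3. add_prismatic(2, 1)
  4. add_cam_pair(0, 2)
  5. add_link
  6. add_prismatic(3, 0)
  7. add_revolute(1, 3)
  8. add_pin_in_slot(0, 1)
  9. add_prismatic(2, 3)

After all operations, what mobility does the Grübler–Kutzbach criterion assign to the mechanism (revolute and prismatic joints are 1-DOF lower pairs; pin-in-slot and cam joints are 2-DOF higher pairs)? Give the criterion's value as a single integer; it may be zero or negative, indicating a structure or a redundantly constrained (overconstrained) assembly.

M = -1

[1;0;0] (link 0 is ground)
L+ [2;0;0]
L+ [3;0;0]
P(2,1)∈J1 [3;1;0]
C(0,2)∈J2 [3;1;1]
L+ [4;1;1]
P(3,0)∈J1 [4;2;1]
R(1,3)∈J1 [4;3;1]
PS(0,1)∈J2 [4;3;2]
P(2,3)∈J1 [4;4;2]
mobility = 9 − 8 − 2 = -1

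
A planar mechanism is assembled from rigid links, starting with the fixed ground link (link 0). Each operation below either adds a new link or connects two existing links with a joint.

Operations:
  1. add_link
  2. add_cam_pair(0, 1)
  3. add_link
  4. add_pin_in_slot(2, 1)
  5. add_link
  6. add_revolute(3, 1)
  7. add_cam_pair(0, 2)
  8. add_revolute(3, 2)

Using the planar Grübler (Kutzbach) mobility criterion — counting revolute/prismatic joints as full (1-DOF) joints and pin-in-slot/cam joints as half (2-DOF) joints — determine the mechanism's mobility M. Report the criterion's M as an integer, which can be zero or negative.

(L,J1,J2)=(1,0,0); link0 fixed
link1: (2,0,0)
C 0-1 [J2]: (2,0,1)
link2: (3,0,1)
PS 2-1 [J2]: (3,0,2)
link3: (4,0,2)
R 3-1 [J1]: (4,1,2)
C 0-2 [J2]: (4,1,3)
R 3-2 [J1]: (4,2,3)
Grübler: 3·3 − 2·2 − 3 = 2

M = 2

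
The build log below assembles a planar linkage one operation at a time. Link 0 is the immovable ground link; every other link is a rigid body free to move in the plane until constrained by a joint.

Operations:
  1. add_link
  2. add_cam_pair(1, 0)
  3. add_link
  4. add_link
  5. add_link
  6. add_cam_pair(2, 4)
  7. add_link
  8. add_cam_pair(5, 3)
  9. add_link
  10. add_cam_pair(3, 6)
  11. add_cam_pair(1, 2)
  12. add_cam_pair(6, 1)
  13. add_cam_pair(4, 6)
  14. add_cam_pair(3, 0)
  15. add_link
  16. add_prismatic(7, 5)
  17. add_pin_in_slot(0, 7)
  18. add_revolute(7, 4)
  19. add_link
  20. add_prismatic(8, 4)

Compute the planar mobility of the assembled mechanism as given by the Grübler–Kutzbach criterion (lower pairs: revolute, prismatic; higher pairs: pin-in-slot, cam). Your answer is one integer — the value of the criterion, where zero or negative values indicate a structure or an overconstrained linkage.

[1;0;0] (link 0 is ground)
L+ [2;0;0]
C(1,0)∈J2 [2;0;1]
L+ [3;0;1]
L+ [4;0;1]
L+ [5;0;1]
C(2,4)∈J2 [5;0;2]
L+ [6;0;2]
C(5,3)∈J2 [6;0;3]
L+ [7;0;3]
C(3,6)∈J2 [7;0;4]
C(1,2)∈J2 [7;0;5]
C(6,1)∈J2 [7;0;6]
C(4,6)∈J2 [7;0;7]
C(3,0)∈J2 [7;0;8]
L+ [8;0;8]
P(7,5)∈J1 [8;1;8]
PS(0,7)∈J2 [8;1;9]
R(7,4)∈J1 [8;2;9]
L+ [9;2;9]
P(8,4)∈J1 [9;3;9]
mobility = 24 − 6 − 9 = 9

M = 9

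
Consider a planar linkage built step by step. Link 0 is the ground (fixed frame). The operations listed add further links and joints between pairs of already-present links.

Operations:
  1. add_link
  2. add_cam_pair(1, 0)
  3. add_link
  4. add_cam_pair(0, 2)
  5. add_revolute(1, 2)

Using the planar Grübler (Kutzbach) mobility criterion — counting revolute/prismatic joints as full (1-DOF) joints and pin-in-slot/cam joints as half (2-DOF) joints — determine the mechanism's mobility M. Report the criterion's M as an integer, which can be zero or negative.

(L,J1,J2)=(1,0,0); link0 fixed
link1: (2,0,0)
C 1-0 [J2]: (2,0,1)
link2: (3,0,1)
C 0-2 [J2]: (3,0,2)
R 1-2 [J1]: (3,1,2)
Grübler: 3·2 − 2·1 − 2 = 2

M = 2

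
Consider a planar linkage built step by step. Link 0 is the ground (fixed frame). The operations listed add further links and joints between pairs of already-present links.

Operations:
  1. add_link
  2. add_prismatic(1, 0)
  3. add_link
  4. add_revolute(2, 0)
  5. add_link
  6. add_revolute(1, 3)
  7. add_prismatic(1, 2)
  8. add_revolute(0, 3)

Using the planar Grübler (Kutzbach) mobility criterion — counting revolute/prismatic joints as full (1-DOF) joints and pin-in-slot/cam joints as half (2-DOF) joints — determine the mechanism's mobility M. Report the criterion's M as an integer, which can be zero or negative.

ground; <1,0,0>
#1 <2,0,0>
P:1↔0 J1 <2,1,0>
#2 <3,1,0>
R:2↔0 J1 <3,2,0>
#3 <4,2,0>
R:1↔3 J1 <4,3,0>
P:1↔2 J1 <4,4,0>
R:0↔3 J1 <4,5,0>
3×3 − 2×5 − 1×0 = -1

M = -1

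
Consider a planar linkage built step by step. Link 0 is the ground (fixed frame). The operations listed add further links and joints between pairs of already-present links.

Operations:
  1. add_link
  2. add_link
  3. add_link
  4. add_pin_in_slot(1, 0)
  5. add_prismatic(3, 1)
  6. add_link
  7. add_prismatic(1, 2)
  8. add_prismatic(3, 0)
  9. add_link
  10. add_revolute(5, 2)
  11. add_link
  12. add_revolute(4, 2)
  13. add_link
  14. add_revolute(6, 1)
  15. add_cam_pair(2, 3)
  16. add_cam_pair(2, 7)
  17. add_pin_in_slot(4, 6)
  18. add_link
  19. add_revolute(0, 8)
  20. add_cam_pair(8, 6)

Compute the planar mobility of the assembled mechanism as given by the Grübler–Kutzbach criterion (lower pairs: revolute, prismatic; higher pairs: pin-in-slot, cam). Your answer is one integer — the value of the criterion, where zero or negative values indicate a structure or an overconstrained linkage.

M = 5

ground; <1,0,0>
#1 <2,0,0>
#2 <3,0,0>
#3 <4,0,0>
PS:1↔0 J2 <4,0,1>
P:3↔1 J1 <4,1,1>
#4 <5,1,1>
P:1↔2 J1 <5,2,1>
P:3↔0 J1 <5,3,1>
#5 <6,3,1>
R:5↔2 J1 <6,4,1>
#6 <7,4,1>
R:4↔2 J1 <7,5,1>
#7 <8,5,1>
R:6↔1 J1 <8,6,1>
C:2↔3 J2 <8,6,2>
C:2↔7 J2 <8,6,3>
PS:4↔6 J2 <8,6,4>
#8 <9,6,4>
R:0↔8 J1 <9,7,4>
C:8↔6 J2 <9,7,5>
3×8 − 2×7 − 1×5 = 5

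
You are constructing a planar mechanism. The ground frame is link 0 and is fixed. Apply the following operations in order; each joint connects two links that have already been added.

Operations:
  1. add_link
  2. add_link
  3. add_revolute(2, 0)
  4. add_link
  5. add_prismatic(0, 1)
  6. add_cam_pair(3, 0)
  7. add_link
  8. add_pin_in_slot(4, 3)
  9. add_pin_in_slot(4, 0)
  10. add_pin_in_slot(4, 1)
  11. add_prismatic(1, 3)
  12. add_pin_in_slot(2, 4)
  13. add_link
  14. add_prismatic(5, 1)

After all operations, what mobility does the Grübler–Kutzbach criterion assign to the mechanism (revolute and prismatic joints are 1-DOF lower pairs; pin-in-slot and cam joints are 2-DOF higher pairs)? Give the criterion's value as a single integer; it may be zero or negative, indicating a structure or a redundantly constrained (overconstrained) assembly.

M = 2

link 0 = ground. State L|J1|J2 = 1|0|0
+link1  2|0|0
+link2  3|0|0
R(2,0) f=1→J1  3|1|0
+link3  4|1|0
P(0,1) f=1→J1  4|2|0
C(3,0) f=2→J2  4|2|1
+link4  5|2|1
PS(4,3) f=2→J2  5|2|2
PS(4,0) f=2→J2  5|2|3
PS(4,1) f=2→J2  5|2|4
P(1,3) f=1→J1  5|3|4
PS(2,4) f=2→J2  5|3|5
+link5  6|3|5
P(5,1) f=1→J1  6|4|5
M = 3(6−1)−2·4−5 = 15−8−5 = 2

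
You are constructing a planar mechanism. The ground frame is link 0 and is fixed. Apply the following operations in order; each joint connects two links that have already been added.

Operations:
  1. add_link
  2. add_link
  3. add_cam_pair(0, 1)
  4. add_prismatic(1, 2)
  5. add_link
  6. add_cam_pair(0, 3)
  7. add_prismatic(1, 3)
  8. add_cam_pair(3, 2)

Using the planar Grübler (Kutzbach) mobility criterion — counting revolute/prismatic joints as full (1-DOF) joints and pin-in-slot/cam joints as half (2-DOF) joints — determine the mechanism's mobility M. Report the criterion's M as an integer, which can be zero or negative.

L=1 J1=0 J2=0
add link → L=2 J1=0 J2=0
add link → L=3 J1=0 J2=0
C@0,1 dof=2 J2 → L=3 J1=0 J2=1
P@1,2 dof=1 J1 → L=3 J1=1 J2=1
add link → L=4 J1=1 J2=1
C@0,3 dof=2 J2 → L=4 J1=1 J2=2
P@1,3 dof=1 J1 → L=4 J1=2 J2=2
C@3,2 dof=2 J2 → L=4 J1=2 J2=3
M=3(L−1)−2J1−J2=3·3−2·2−3=2

M = 2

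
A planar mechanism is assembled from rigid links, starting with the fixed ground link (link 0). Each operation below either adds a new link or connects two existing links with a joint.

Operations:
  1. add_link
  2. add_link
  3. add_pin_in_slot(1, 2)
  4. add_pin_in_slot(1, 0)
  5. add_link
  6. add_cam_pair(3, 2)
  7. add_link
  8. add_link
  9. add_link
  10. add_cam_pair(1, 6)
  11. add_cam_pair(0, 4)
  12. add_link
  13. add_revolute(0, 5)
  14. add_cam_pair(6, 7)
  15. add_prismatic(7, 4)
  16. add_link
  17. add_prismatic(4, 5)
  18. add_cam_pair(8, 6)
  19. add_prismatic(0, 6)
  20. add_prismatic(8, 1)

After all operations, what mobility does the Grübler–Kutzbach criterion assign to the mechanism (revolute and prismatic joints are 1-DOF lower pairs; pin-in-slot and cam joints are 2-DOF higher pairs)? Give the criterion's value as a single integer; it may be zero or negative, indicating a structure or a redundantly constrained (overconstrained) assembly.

ground; <1,0,0>
#1 <2,0,0>
#2 <3,0,0>
PS:1↔2 J2 <3,0,1>
PS:1↔0 J2 <3,0,2>
#3 <4,0,2>
C:3↔2 J2 <4,0,3>
#4 <5,0,3>
#5 <6,0,3>
#6 <7,0,3>
C:1↔6 J2 <7,0,4>
C:0↔4 J2 <7,0,5>
#7 <8,0,5>
R:0↔5 J1 <8,1,5>
C:6↔7 J2 <8,1,6>
P:7↔4 J1 <8,2,6>
#8 <9,2,6>
P:4↔5 J1 <9,3,6>
C:8↔6 J2 <9,3,7>
P:0↔6 J1 <9,4,7>
P:8↔1 J1 <9,5,7>
3×8 − 2×5 − 1×7 = 7

M = 7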